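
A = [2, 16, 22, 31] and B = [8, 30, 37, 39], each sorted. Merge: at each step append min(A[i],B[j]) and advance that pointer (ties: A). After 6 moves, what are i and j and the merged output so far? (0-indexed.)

[i=0,j=0] A[i]=2<=B[j]=8 take 2 → i++
[i=1,j=0] A[i]=16>B[j]=8 take 8 → j++
[i=1,j=1] A[i]=16<=B[j]=30 take 16 → i++
[i=2,j=1] A[i]=22<=B[j]=30 take 22 → i++
[i=3,j=1] A[i]=31>B[j]=30 take 30 → j++
[i=3,j=2] A[i]=31<=B[j]=37 take 31 → i++

i=4, j=2, merged so far=[2, 8, 16, 22, 30, 31]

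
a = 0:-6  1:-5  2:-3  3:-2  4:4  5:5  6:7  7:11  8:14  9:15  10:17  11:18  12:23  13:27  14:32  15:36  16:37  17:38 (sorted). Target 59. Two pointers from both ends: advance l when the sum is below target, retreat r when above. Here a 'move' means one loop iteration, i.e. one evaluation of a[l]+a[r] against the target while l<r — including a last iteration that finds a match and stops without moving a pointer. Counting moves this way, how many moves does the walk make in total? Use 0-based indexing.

[0,17] -6+38=32 <59 → l++
[1,17] -5+38=33 <59 → l++
[2,17] -3+38=35 <59 → l++
[3,17] -2+38=36 <59 → l++
[4,17] 4+38=42 <59 → l++
[5,17] 5+38=43 <59 → l++
[6,17] 7+38=45 <59 → l++
[7,17] 11+38=49 <59 → l++
[8,17] 14+38=52 <59 → l++
[9,17] 15+38=53 <59 → l++
[10,17] 17+38=55 <59 → l++
[11,17] 18+38=56 <59 → l++
[12,17] 23+38=61 >59 → r--
[12,16] 23+37=60 >59 → r--
[12,15] 23+36=59 → found

15 moves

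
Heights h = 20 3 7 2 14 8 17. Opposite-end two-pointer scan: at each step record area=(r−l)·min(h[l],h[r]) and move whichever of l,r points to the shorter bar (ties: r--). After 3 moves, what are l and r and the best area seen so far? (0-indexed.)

l=0, r=3, best area=102

l=0 r=6: min(20,17)*6=102 best=102 *, r--
l=0 r=5: min(20,8)*5=40 best=102, r--
l=0 r=4: min(20,14)*4=56 best=102, r--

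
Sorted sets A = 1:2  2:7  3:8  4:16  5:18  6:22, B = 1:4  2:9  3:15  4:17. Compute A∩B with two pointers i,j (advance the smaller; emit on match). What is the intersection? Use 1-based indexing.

intersection = []

i=1 j=1: 2<4, i++
i=2 j=1: 7>4, j++
i=2 j=2: 7<9, i++
i=3 j=2: 8<9, i++
i=4 j=2: 16>9, j++
i=4 j=3: 16>15, j++
i=4 j=4: 16<17, i++
i=5 j=4: 18>17, j++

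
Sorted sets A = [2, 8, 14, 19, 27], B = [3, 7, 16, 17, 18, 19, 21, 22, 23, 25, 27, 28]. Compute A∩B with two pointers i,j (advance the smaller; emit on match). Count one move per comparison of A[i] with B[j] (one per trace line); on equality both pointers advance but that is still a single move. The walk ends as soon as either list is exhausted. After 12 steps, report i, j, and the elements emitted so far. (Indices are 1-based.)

i=1 j=1: 2<3, i++
i=2 j=1: 8>3, j++
i=2 j=2: 8>7, j++
i=2 j=3: 8<16, i++
i=3 j=3: 14<16, i++
i=4 j=3: 19>16, j++
i=4 j=4: 19>17, j++
i=4 j=5: 19>18, j++
i=4 j=6: 19==19 emit, i++,j++
i=5 j=7: 27>21, j++
i=5 j=8: 27>22, j++
i=5 j=9: 27>23, j++

i=5, j=10, emitted=[19]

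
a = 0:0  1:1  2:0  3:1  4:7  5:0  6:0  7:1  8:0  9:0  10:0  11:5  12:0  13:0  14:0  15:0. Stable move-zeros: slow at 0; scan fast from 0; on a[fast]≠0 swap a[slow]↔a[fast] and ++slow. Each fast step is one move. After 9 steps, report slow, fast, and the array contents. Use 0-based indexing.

slow=4, fast=9, a=[1, 1, 7, 1, 0, 0, 0, 0, 0, 0, 0, 5, 0, 0, 0, 0]

slow=0 fast=0: a[fast]=0, fast++
slow=0 fast=1: a[fast]=1≠0 swap→a[0]=1, slow++,fast++
slow=1 fast=2: a[fast]=0, fast++
slow=1 fast=3: a[fast]=1≠0 swap→a[1]=1, slow++,fast++
slow=2 fast=4: a[fast]=7≠0 swap→a[2]=7, slow++,fast++
slow=3 fast=5: a[fast]=0, fast++
slow=3 fast=6: a[fast]=0, fast++
slow=3 fast=7: a[fast]=1≠0 swap→a[3]=1, slow++,fast++
slow=4 fast=8: a[fast]=0, fast++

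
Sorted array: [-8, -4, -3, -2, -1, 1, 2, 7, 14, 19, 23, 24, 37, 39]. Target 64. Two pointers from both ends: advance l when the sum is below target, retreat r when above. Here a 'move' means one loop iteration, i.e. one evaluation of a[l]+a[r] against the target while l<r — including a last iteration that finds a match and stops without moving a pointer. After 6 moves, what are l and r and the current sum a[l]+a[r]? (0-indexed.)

l=6, r=13, sum=41

[0,13] -8+39=31 <64 → l++
[1,13] -4+39=35 <64 → l++
[2,13] -3+39=36 <64 → l++
[3,13] -2+39=37 <64 → l++
[4,13] -1+39=38 <64 → l++
[5,13] 1+39=40 <64 → l++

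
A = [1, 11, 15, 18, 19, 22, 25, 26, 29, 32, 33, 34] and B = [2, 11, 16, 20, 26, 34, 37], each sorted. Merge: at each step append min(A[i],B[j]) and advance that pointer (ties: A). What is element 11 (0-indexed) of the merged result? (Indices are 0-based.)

merged[11] = 26

i=0 j=0: A[i]=1<=B[j]=2 take 1, i++
i=1 j=0: A[i]=11>B[j]=2 take 2, j++
i=1 j=1: A[i]=11<=B[j]=11 take 11, i++
i=2 j=1: A[i]=15>B[j]=11 take 11, j++
i=2 j=2: A[i]=15<=B[j]=16 take 15, i++
i=3 j=2: A[i]=18>B[j]=16 take 16, j++
i=3 j=3: A[i]=18<=B[j]=20 take 18, i++
i=4 j=3: A[i]=19<=B[j]=20 take 19, i++
i=5 j=3: A[i]=22>B[j]=20 take 20, j++
i=5 j=4: A[i]=22<=B[j]=26 take 22, i++
i=6 j=4: A[i]=25<=B[j]=26 take 25, i++
i=7 j=4: A[i]=26<=B[j]=26 take 26, i++
i=8 j=4: A[i]=29>B[j]=26 take 26, j++
i=8 j=5: A[i]=29<=B[j]=34 take 29, i++
i=9 j=5: A[i]=32<=B[j]=34 take 32, i++
i=10 j=5: A[i]=33<=B[j]=34 take 33, i++
i=11 j=5: A[i]=34<=B[j]=34 take 34, i++
i=12 j=5: A done, take B[j]=34, j++
i=12 j=6: A done, take B[j]=37, j++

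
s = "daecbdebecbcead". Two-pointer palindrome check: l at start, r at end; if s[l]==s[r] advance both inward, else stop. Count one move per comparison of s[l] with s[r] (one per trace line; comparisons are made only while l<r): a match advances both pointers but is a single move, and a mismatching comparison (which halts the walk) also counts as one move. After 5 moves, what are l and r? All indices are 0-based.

l=0 r=14: 'd'=='d', l++,r--
l=1 r=13: 'a'=='a', l++,r--
l=2 r=12: 'e'=='e', l++,r--
l=3 r=11: 'c'=='c', l++,r--
l=4 r=10: 'b'=='b', l++,r--

l=5, r=9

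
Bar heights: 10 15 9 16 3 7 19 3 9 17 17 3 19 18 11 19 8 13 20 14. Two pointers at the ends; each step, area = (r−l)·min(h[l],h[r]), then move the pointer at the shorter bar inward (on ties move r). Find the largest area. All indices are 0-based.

max area = 255

l=0 r=19: min(10,14)*19=190 best=190 *, l++
l=1 r=19: min(15,14)*18=252 best=252 *, r--
l=1 r=18: min(15,20)*17=255 best=255 *, l++
l=2 r=18: min(9,20)*16=144 best=255, l++
l=3 r=18: min(16,20)*15=240 best=255, l++
l=4 r=18: min(3,20)*14=42 best=255, l++
l=5 r=18: min(7,20)*13=91 best=255, l++
l=6 r=18: min(19,20)*12=228 best=255, l++
l=7 r=18: min(3,20)*11=33 best=255, l++
l=8 r=18: min(9,20)*10=90 best=255, l++
l=9 r=18: min(17,20)*9=153 best=255, l++
l=10 r=18: min(17,20)*8=136 best=255, l++
l=11 r=18: min(3,20)*7=21 best=255, l++
l=12 r=18: min(19,20)*6=114 best=255, l++
l=13 r=18: min(18,20)*5=90 best=255, l++
l=14 r=18: min(11,20)*4=44 best=255, l++
l=15 r=18: min(19,20)*3=57 best=255, l++
l=16 r=18: min(8,20)*2=16 best=255, l++
l=17 r=18: min(13,20)*1=13 best=255, l++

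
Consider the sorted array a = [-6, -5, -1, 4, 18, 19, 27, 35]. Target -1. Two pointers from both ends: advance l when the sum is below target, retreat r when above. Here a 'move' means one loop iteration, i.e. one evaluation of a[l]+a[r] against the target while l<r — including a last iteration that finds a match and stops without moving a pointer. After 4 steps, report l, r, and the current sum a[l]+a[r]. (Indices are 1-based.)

l=1, r=4, sum=-2

l=1 r=8: -6+35=29 >-1, r--
l=1 r=7: -6+27=21 >-1, r--
l=1 r=6: -6+19=13 >-1, r--
l=1 r=5: -6+18=12 >-1, r--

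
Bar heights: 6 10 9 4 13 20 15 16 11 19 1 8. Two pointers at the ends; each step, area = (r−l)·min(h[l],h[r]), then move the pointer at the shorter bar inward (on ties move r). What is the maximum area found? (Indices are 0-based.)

l=0 r=11: min(6,8)*11=66 best=66 *, l++
l=1 r=11: min(10,8)*10=80 best=80 *, r--
l=1 r=10: min(10,1)*9=9 best=80, r--
l=1 r=9: min(10,19)*8=80 best=80, l++
l=2 r=9: min(9,19)*7=63 best=80, l++
l=3 r=9: min(4,19)*6=24 best=80, l++
l=4 r=9: min(13,19)*5=65 best=80, l++
l=5 r=9: min(20,19)*4=76 best=80, r--
l=5 r=8: min(20,11)*3=33 best=80, r--
l=5 r=7: min(20,16)*2=32 best=80, r--
l=5 r=6: min(20,15)*1=15 best=80, r--

max area = 80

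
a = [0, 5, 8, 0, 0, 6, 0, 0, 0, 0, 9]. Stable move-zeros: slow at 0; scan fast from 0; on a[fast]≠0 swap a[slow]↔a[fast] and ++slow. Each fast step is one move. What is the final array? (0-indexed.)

(s=0,f=0) a[fast]=0 → fast++
(s=0,f=1) a[fast]=5≠0 swap→a[0]=5 → slow++,fast++
(s=1,f=2) a[fast]=8≠0 swap→a[1]=8 → slow++,fast++
(s=2,f=3) a[fast]=0 → fast++
(s=2,f=4) a[fast]=0 → fast++
(s=2,f=5) a[fast]=6≠0 swap→a[2]=6 → slow++,fast++
(s=3,f=6) a[fast]=0 → fast++
(s=3,f=7) a[fast]=0 → fast++
(s=3,f=8) a[fast]=0 → fast++
(s=3,f=9) a[fast]=0 → fast++
(s=3,f=10) a[fast]=9≠0 swap→a[3]=9 → slow++,fast++

[5, 8, 6, 9, 0, 0, 0, 0, 0, 0, 0]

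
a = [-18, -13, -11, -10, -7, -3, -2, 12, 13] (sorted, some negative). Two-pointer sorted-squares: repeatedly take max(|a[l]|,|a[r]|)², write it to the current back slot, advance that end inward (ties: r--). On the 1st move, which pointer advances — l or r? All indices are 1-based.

[1,9] |-18|>|13| out[9]=324 → l++

l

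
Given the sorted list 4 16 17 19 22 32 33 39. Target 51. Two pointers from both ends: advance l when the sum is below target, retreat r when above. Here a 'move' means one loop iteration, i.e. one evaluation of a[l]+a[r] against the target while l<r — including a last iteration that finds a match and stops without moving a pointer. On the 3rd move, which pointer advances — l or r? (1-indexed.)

[1,8] 4+39=43 <51 → l++
[2,8] 16+39=55 >51 → r--
[2,7] 16+33=49 <51 → l++

l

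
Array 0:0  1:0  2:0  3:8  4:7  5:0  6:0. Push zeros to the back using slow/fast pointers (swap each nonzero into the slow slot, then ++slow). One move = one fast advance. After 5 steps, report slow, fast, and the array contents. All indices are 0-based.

slow=0 fast=0: a[fast]=0, fast++
slow=0 fast=1: a[fast]=0, fast++
slow=0 fast=2: a[fast]=0, fast++
slow=0 fast=3: a[fast]=8≠0 swap→a[0]=8, slow++,fast++
slow=1 fast=4: a[fast]=7≠0 swap→a[1]=7, slow++,fast++

slow=2, fast=5, a=[8, 7, 0, 0, 0, 0, 0]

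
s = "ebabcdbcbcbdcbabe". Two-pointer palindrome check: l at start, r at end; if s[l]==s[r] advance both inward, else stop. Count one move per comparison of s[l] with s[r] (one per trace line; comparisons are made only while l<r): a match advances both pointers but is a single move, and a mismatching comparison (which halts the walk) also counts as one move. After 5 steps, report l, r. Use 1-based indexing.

l=1 r=17: 'e'=='e', l++,r--
l=2 r=16: 'b'=='b', l++,r--
l=3 r=15: 'a'=='a', l++,r--
l=4 r=14: 'b'=='b', l++,r--
l=5 r=13: 'c'=='c', l++,r--

l=6, r=12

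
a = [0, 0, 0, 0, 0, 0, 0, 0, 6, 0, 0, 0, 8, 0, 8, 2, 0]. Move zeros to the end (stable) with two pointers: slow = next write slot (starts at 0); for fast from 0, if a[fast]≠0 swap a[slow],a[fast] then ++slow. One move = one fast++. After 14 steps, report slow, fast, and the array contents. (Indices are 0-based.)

slow=0 fast=0: a[fast]=0, fast++
slow=0 fast=1: a[fast]=0, fast++
slow=0 fast=2: a[fast]=0, fast++
slow=0 fast=3: a[fast]=0, fast++
slow=0 fast=4: a[fast]=0, fast++
slow=0 fast=5: a[fast]=0, fast++
slow=0 fast=6: a[fast]=0, fast++
slow=0 fast=7: a[fast]=0, fast++
slow=0 fast=8: a[fast]=6≠0 swap→a[0]=6, slow++,fast++
slow=1 fast=9: a[fast]=0, fast++
slow=1 fast=10: a[fast]=0, fast++
slow=1 fast=11: a[fast]=0, fast++
slow=1 fast=12: a[fast]=8≠0 swap→a[1]=8, slow++,fast++
slow=2 fast=13: a[fast]=0, fast++

slow=2, fast=14, a=[6, 8, 0, 0, 0, 0, 0, 0, 0, 0, 0, 0, 0, 0, 8, 2, 0]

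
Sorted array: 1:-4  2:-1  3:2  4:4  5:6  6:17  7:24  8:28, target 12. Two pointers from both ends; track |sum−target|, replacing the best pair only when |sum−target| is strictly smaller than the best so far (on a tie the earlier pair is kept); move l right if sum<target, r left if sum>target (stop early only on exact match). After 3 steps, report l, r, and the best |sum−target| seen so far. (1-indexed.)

[1,8] -4+28=24 d=12 * → r--
[1,7] -4+24=20 d=8 * → r--
[1,6] -4+17=13 d=1 * → r--

l=1, r=5, best |Δ|=1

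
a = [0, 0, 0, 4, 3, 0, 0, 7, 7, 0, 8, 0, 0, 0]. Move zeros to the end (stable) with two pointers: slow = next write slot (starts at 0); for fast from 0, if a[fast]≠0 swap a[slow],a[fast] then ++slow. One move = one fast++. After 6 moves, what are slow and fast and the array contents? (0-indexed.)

slow=0 fast=0: a[fast]=0, fast++
slow=0 fast=1: a[fast]=0, fast++
slow=0 fast=2: a[fast]=0, fast++
slow=0 fast=3: a[fast]=4≠0 swap→a[0]=4, slow++,fast++
slow=1 fast=4: a[fast]=3≠0 swap→a[1]=3, slow++,fast++
slow=2 fast=5: a[fast]=0, fast++

slow=2, fast=6, a=[4, 3, 0, 0, 0, 0, 0, 7, 7, 0, 8, 0, 0, 0]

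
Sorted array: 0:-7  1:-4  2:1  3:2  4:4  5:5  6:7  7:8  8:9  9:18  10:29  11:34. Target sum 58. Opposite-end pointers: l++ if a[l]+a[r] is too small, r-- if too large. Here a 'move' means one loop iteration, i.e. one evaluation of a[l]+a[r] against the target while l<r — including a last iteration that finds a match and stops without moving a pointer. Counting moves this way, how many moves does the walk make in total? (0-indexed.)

11 moves

l=0 r=11: -7+34=27 <58, l++
l=1 r=11: -4+34=30 <58, l++
l=2 r=11: 1+34=35 <58, l++
l=3 r=11: 2+34=36 <58, l++
l=4 r=11: 4+34=38 <58, l++
l=5 r=11: 5+34=39 <58, l++
l=6 r=11: 7+34=41 <58, l++
l=7 r=11: 8+34=42 <58, l++
l=8 r=11: 9+34=43 <58, l++
l=9 r=11: 18+34=52 <58, l++
l=10 r=11: 29+34=63 >58, r--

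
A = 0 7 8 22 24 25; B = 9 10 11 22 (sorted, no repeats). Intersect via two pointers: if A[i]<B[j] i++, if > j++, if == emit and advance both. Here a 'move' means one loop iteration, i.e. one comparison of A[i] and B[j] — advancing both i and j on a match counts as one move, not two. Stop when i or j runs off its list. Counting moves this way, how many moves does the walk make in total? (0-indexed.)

7 moves

[i=0,j=0] 0<9 → i++
[i=1,j=0] 7<9 → i++
[i=2,j=0] 8<9 → i++
[i=3,j=0] 22>9 → j++
[i=3,j=1] 22>10 → j++
[i=3,j=2] 22>11 → j++
[i=3,j=3] 22==22 emit → i++,j++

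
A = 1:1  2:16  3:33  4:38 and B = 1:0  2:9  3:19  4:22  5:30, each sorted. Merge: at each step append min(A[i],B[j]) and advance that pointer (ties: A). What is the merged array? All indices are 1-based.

[0, 1, 9, 16, 19, 22, 30, 33, 38]

i=1 j=1: A[i]=1>B[j]=0 take 0, j++
i=1 j=2: A[i]=1<=B[j]=9 take 1, i++
i=2 j=2: A[i]=16>B[j]=9 take 9, j++
i=2 j=3: A[i]=16<=B[j]=19 take 16, i++
i=3 j=3: A[i]=33>B[j]=19 take 19, j++
i=3 j=4: A[i]=33>B[j]=22 take 22, j++
i=3 j=5: A[i]=33>B[j]=30 take 30, j++
i=3 j=6: B done, take A[i]=33, i++
i=4 j=6: B done, take A[i]=38, i++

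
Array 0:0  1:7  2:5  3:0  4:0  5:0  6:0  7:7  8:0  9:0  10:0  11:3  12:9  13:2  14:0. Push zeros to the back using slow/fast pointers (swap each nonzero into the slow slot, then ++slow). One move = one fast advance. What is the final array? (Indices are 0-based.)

[7, 5, 7, 3, 9, 2, 0, 0, 0, 0, 0, 0, 0, 0, 0]

slow=0 fast=0: a[fast]=0, fast++
slow=0 fast=1: a[fast]=7≠0 swap→a[0]=7, slow++,fast++
slow=1 fast=2: a[fast]=5≠0 swap→a[1]=5, slow++,fast++
slow=2 fast=3: a[fast]=0, fast++
slow=2 fast=4: a[fast]=0, fast++
slow=2 fast=5: a[fast]=0, fast++
slow=2 fast=6: a[fast]=0, fast++
slow=2 fast=7: a[fast]=7≠0 swap→a[2]=7, slow++,fast++
slow=3 fast=8: a[fast]=0, fast++
slow=3 fast=9: a[fast]=0, fast++
slow=3 fast=10: a[fast]=0, fast++
slow=3 fast=11: a[fast]=3≠0 swap→a[3]=3, slow++,fast++
slow=4 fast=12: a[fast]=9≠0 swap→a[4]=9, slow++,fast++
slow=5 fast=13: a[fast]=2≠0 swap→a[5]=2, slow++,fast++
slow=6 fast=14: a[fast]=0, fast++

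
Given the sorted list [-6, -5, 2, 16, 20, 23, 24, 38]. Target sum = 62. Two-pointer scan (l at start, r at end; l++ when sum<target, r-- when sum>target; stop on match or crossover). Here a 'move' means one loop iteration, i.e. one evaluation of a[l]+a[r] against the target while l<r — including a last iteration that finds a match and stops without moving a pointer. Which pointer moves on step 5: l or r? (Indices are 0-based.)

l=0 r=7: -6+38=32 <62, l++
l=1 r=7: -5+38=33 <62, l++
l=2 r=7: 2+38=40 <62, l++
l=3 r=7: 16+38=54 <62, l++
l=4 r=7: 20+38=58 <62, l++

l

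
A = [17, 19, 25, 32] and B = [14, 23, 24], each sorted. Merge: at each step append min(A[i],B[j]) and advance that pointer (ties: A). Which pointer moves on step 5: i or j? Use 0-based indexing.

i=0 j=0: A[i]=17>B[j]=14 take 14, j++
i=0 j=1: A[i]=17<=B[j]=23 take 17, i++
i=1 j=1: A[i]=19<=B[j]=23 take 19, i++
i=2 j=1: A[i]=25>B[j]=23 take 23, j++
i=2 j=2: A[i]=25>B[j]=24 take 24, j++

j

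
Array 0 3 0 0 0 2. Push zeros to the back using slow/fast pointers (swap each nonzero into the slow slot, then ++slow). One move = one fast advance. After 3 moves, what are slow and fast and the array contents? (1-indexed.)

slow=2, fast=4, a=[3, 0, 0, 0, 0, 2]

slow=1 fast=1: a[fast]=0, fast++
slow=1 fast=2: a[fast]=3≠0 swap→a[1]=3, slow++,fast++
slow=2 fast=3: a[fast]=0, fast++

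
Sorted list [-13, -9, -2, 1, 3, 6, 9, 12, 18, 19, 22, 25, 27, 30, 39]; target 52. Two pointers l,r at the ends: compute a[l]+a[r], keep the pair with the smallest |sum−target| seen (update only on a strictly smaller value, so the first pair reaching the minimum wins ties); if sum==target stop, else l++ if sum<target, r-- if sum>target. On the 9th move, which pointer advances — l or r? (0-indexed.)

r

[0,14] -13+39=26 d=26 * → l++
[1,14] -9+39=30 d=22 * → l++
[2,14] -2+39=37 d=15 * → l++
[3,14] 1+39=40 d=12 * → l++
[4,14] 3+39=42 d=10 * → l++
[5,14] 6+39=45 d=7 * → l++
[6,14] 9+39=48 d=4 * → l++
[7,14] 12+39=51 d=1 * → l++
[8,14] 18+39=57 d=5 → r--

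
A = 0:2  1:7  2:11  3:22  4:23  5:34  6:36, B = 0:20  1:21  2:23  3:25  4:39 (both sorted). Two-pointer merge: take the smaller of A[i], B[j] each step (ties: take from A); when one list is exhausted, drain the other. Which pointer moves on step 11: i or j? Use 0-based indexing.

i

i=0 j=0: A[i]=2<=B[j]=20 take 2, i++
i=1 j=0: A[i]=7<=B[j]=20 take 7, i++
i=2 j=0: A[i]=11<=B[j]=20 take 11, i++
i=3 j=0: A[i]=22>B[j]=20 take 20, j++
i=3 j=1: A[i]=22>B[j]=21 take 21, j++
i=3 j=2: A[i]=22<=B[j]=23 take 22, i++
i=4 j=2: A[i]=23<=B[j]=23 take 23, i++
i=5 j=2: A[i]=34>B[j]=23 take 23, j++
i=5 j=3: A[i]=34>B[j]=25 take 25, j++
i=5 j=4: A[i]=34<=B[j]=39 take 34, i++
i=6 j=4: A[i]=36<=B[j]=39 take 36, i++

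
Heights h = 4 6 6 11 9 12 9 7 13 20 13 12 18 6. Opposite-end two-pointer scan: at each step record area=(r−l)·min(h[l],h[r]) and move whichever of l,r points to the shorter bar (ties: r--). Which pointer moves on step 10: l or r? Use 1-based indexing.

[1,14] min(4,6)*13=52 best=52 * → l++
[2,14] min(6,6)*12=72 best=72 * → r--
[2,13] min(6,18)*11=66 best=72 → l++
[3,13] min(6,18)*10=60 best=72 → l++
[4,13] min(11,18)*9=99 best=99 * → l++
[5,13] min(9,18)*8=72 best=99 → l++
[6,13] min(12,18)*7=84 best=99 → l++
[7,13] min(9,18)*6=54 best=99 → l++
[8,13] min(7,18)*5=35 best=99 → l++
[9,13] min(13,18)*4=52 best=99 → l++

l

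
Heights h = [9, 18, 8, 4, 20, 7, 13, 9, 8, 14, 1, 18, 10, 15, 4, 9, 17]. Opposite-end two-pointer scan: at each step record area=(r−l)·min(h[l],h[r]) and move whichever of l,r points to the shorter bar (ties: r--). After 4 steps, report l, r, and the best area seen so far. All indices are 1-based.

l=2, r=14, best area=255

[1,17] min(9,17)*16=144 best=144 * → l++
[2,17] min(18,17)*15=255 best=255 * → r--
[2,16] min(18,9)*14=126 best=255 → r--
[2,15] min(18,4)*13=52 best=255 → r--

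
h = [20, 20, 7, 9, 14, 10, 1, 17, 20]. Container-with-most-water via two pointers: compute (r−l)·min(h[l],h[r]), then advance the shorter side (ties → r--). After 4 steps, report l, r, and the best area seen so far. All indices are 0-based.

l=0 r=8: min(20,20)*8=160 best=160 *, r--
l=0 r=7: min(20,17)*7=119 best=160, r--
l=0 r=6: min(20,1)*6=6 best=160, r--
l=0 r=5: min(20,10)*5=50 best=160, r--

l=0, r=4, best area=160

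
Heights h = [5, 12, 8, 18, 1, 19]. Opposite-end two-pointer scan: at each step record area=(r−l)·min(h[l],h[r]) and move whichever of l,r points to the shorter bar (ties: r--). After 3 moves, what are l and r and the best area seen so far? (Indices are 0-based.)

[0,5] min(5,19)*5=25 best=25 * → l++
[1,5] min(12,19)*4=48 best=48 * → l++
[2,5] min(8,19)*3=24 best=48 → l++

l=3, r=5, best area=48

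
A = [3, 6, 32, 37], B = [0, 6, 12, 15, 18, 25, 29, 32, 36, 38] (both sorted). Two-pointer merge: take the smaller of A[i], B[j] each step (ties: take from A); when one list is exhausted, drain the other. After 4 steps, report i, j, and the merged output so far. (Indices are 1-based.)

i=3, j=3, merged so far=[0, 3, 6, 6]

i=1 j=1: A[i]=3>B[j]=0 take 0, j++
i=1 j=2: A[i]=3<=B[j]=6 take 3, i++
i=2 j=2: A[i]=6<=B[j]=6 take 6, i++
i=3 j=2: A[i]=32>B[j]=6 take 6, j++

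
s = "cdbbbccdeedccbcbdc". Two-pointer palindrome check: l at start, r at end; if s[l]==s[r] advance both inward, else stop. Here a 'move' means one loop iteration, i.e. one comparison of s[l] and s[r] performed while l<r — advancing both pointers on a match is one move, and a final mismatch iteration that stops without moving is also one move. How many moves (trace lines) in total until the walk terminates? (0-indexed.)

l=0 r=17: 'c'=='c', l++,r--
l=1 r=16: 'd'=='d', l++,r--
l=2 r=15: 'b'=='b', l++,r--
l=3 r=14: 'b'!='c', stop

4 moves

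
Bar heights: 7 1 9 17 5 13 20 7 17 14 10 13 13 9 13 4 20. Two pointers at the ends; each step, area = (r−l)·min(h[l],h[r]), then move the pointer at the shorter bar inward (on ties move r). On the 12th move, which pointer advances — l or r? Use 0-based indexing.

r

[0,16] min(7,20)*16=112 best=112 * → l++
[1,16] min(1,20)*15=15 best=112 → l++
[2,16] min(9,20)*14=126 best=126 * → l++
[3,16] min(17,20)*13=221 best=221 * → l++
[4,16] min(5,20)*12=60 best=221 → l++
[5,16] min(13,20)*11=143 best=221 → l++
[6,16] min(20,20)*10=200 best=221 → r--
[6,15] min(20,4)*9=36 best=221 → r--
[6,14] min(20,13)*8=104 best=221 → r--
[6,13] min(20,9)*7=63 best=221 → r--
[6,12] min(20,13)*6=78 best=221 → r--
[6,11] min(20,13)*5=65 best=221 → r--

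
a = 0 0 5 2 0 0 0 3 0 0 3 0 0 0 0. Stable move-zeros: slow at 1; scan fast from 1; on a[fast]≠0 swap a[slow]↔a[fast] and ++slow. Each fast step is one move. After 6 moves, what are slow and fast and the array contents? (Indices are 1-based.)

slow=1 fast=1: a[fast]=0, fast++
slow=1 fast=2: a[fast]=0, fast++
slow=1 fast=3: a[fast]=5≠0 swap→a[1]=5, slow++,fast++
slow=2 fast=4: a[fast]=2≠0 swap→a[2]=2, slow++,fast++
slow=3 fast=5: a[fast]=0, fast++
slow=3 fast=6: a[fast]=0, fast++

slow=3, fast=7, a=[5, 2, 0, 0, 0, 0, 0, 3, 0, 0, 3, 0, 0, 0, 0]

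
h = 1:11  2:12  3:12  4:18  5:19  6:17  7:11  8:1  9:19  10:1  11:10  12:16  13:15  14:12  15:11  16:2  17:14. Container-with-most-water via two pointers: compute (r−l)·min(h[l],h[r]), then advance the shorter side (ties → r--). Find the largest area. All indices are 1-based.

max area = 182

l=1 r=17: min(11,14)*16=176 best=176 *, l++
l=2 r=17: min(12,14)*15=180 best=180 *, l++
l=3 r=17: min(12,14)*14=168 best=180, l++
l=4 r=17: min(18,14)*13=182 best=182 *, r--
l=4 r=16: min(18,2)*12=24 best=182, r--
l=4 r=15: min(18,11)*11=121 best=182, r--
l=4 r=14: min(18,12)*10=120 best=182, r--
l=4 r=13: min(18,15)*9=135 best=182, r--
l=4 r=12: min(18,16)*8=128 best=182, r--
l=4 r=11: min(18,10)*7=70 best=182, r--
l=4 r=10: min(18,1)*6=6 best=182, r--
l=4 r=9: min(18,19)*5=90 best=182, l++
l=5 r=9: min(19,19)*4=76 best=182, r--
l=5 r=8: min(19,1)*3=3 best=182, r--
l=5 r=7: min(19,11)*2=22 best=182, r--
l=5 r=6: min(19,17)*1=17 best=182, r--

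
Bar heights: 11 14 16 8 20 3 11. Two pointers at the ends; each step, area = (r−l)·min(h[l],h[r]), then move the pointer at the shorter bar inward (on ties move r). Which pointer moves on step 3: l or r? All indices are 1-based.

l

[1,7] min(11,11)*6=66 best=66 * → r--
[1,6] min(11,3)*5=15 best=66 → r--
[1,5] min(11,20)*4=44 best=66 → l++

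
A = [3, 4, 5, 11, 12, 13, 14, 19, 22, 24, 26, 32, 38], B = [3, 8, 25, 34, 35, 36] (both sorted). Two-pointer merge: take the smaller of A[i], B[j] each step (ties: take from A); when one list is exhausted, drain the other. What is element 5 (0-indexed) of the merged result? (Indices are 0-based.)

i=0 j=0: A[i]=3<=B[j]=3 take 3, i++
i=1 j=0: A[i]=4>B[j]=3 take 3, j++
i=1 j=1: A[i]=4<=B[j]=8 take 4, i++
i=2 j=1: A[i]=5<=B[j]=8 take 5, i++
i=3 j=1: A[i]=11>B[j]=8 take 8, j++
i=3 j=2: A[i]=11<=B[j]=25 take 11, i++
i=4 j=2: A[i]=12<=B[j]=25 take 12, i++
i=5 j=2: A[i]=13<=B[j]=25 take 13, i++
i=6 j=2: A[i]=14<=B[j]=25 take 14, i++
i=7 j=2: A[i]=19<=B[j]=25 take 19, i++
i=8 j=2: A[i]=22<=B[j]=25 take 22, i++
i=9 j=2: A[i]=24<=B[j]=25 take 24, i++
i=10 j=2: A[i]=26>B[j]=25 take 25, j++
i=10 j=3: A[i]=26<=B[j]=34 take 26, i++
i=11 j=3: A[i]=32<=B[j]=34 take 32, i++
i=12 j=3: A[i]=38>B[j]=34 take 34, j++
i=12 j=4: A[i]=38>B[j]=35 take 35, j++
i=12 j=5: A[i]=38>B[j]=36 take 36, j++
i=12 j=6: B done, take A[i]=38, i++

merged[5] = 11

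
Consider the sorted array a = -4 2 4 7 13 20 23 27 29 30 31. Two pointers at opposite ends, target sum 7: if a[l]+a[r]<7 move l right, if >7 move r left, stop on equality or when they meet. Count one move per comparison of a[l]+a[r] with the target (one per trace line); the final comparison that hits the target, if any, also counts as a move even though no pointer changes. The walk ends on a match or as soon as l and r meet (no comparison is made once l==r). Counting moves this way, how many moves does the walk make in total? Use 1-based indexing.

[1,11] -4+31=27 >7 → r--
[1,10] -4+30=26 >7 → r--
[1,9] -4+29=25 >7 → r--
[1,8] -4+27=23 >7 → r--
[1,7] -4+23=19 >7 → r--
[1,6] -4+20=16 >7 → r--
[1,5] -4+13=9 >7 → r--
[1,4] -4+7=3 <7 → l++
[2,4] 2+7=9 >7 → r--
[2,3] 2+4=6 <7 → l++

10 moves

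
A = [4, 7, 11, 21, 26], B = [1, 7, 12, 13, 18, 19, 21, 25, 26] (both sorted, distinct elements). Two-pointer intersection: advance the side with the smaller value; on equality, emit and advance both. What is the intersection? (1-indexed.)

i=1 j=1: 4>1, j++
i=1 j=2: 4<7, i++
i=2 j=2: 7==7 emit, i++,j++
i=3 j=3: 11<12, i++
i=4 j=3: 21>12, j++
i=4 j=4: 21>13, j++
i=4 j=5: 21>18, j++
i=4 j=6: 21>19, j++
i=4 j=7: 21==21 emit, i++,j++
i=5 j=8: 26>25, j++
i=5 j=9: 26==26 emit, i++,j++

intersection = [7, 21, 26]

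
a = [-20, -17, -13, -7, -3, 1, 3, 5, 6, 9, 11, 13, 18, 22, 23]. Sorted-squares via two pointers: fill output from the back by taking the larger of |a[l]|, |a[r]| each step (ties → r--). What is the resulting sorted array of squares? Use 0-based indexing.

[1, 9, 9, 25, 36, 49, 81, 121, 169, 169, 289, 324, 400, 484, 529]

[0,14] |-20|<=|23| out[14]=529 → r--
[0,13] |-20|<=|22| out[13]=484 → r--
[0,12] |-20|>|18| out[12]=400 → l++
[1,12] |-17|<=|18| out[11]=324 → r--
[1,11] |-17|>|13| out[10]=289 → l++
[2,11] |-13|<=|13| out[9]=169 → r--
[2,10] |-13|>|11| out[8]=169 → l++
[3,10] |-7|<=|11| out[7]=121 → r--
[3,9] |-7|<=|9| out[6]=81 → r--
[3,8] |-7|>|6| out[5]=49 → l++
[4,8] |-3|<=|6| out[4]=36 → r--
[4,7] |-3|<=|5| out[3]=25 → r--
[4,6] |-3|<=|3| out[2]=9 → r--
[4,5] |-3|>|1| out[1]=9 → l++
[5,5] |1|<=|1| out[0]=1 → r--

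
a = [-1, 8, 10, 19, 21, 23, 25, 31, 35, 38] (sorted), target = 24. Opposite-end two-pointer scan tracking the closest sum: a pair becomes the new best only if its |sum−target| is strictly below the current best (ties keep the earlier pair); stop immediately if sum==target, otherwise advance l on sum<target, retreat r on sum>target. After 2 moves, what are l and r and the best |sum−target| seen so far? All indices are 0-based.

[0,9] -1+38=37 d=13 * → r--
[0,8] -1+35=34 d=10 * → r--

l=0, r=7, best |Δ|=10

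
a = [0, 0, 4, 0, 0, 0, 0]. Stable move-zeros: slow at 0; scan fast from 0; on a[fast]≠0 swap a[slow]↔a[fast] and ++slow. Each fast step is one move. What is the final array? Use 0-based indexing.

slow=0 fast=0: a[fast]=0, fast++
slow=0 fast=1: a[fast]=0, fast++
slow=0 fast=2: a[fast]=4≠0 swap→a[0]=4, slow++,fast++
slow=1 fast=3: a[fast]=0, fast++
slow=1 fast=4: a[fast]=0, fast++
slow=1 fast=5: a[fast]=0, fast++
slow=1 fast=6: a[fast]=0, fast++

[4, 0, 0, 0, 0, 0, 0]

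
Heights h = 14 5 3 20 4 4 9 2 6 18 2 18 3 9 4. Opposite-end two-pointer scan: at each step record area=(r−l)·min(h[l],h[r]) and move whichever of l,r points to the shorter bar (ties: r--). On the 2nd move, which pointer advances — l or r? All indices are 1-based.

r

[1,15] min(14,4)*14=56 best=56 * → r--
[1,14] min(14,9)*13=117 best=117 * → r--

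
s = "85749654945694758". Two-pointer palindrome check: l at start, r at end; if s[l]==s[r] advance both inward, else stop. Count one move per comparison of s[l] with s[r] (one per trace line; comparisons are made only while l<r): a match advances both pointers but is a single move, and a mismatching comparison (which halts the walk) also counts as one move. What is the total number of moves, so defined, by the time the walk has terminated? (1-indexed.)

8 moves

l=1 r=17: '8'=='8', l++,r--
l=2 r=16: '5'=='5', l++,r--
l=3 r=15: '7'=='7', l++,r--
l=4 r=14: '4'=='4', l++,r--
l=5 r=13: '9'=='9', l++,r--
l=6 r=12: '6'=='6', l++,r--
l=7 r=11: '5'=='5', l++,r--
l=8 r=10: '4'=='4', l++,r--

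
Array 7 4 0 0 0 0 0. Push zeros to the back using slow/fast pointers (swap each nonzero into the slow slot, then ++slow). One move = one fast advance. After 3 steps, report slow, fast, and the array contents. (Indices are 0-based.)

slow=2, fast=3, a=[7, 4, 0, 0, 0, 0, 0]

(s=0,f=0) a[fast]=7≠0 swap→a[0]=7 → slow++,fast++
(s=1,f=1) a[fast]=4≠0 swap→a[1]=4 → slow++,fast++
(s=2,f=2) a[fast]=0 → fast++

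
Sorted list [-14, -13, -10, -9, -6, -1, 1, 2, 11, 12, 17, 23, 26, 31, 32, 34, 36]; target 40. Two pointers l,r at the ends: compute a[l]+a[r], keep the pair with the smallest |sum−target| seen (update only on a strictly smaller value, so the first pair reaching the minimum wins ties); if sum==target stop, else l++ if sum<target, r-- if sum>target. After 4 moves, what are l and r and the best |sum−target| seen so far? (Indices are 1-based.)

l=1 r=17: -14+36=22 d=18 *, l++
l=2 r=17: -13+36=23 d=17 *, l++
l=3 r=17: -10+36=26 d=14 *, l++
l=4 r=17: -9+36=27 d=13 *, l++

l=5, r=17, best |Δ|=13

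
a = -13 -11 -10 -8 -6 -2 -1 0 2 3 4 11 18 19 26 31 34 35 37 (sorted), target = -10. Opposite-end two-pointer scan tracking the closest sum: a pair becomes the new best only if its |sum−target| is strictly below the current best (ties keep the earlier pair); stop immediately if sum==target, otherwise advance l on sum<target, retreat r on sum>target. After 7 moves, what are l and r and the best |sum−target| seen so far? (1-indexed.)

l=1, r=12, best |Δ|=15

l=1 r=19: -13+37=24 d=34 *, r--
l=1 r=18: -13+35=22 d=32 *, r--
l=1 r=17: -13+34=21 d=31 *, r--
l=1 r=16: -13+31=18 d=28 *, r--
l=1 r=15: -13+26=13 d=23 *, r--
l=1 r=14: -13+19=6 d=16 *, r--
l=1 r=13: -13+18=5 d=15 *, r--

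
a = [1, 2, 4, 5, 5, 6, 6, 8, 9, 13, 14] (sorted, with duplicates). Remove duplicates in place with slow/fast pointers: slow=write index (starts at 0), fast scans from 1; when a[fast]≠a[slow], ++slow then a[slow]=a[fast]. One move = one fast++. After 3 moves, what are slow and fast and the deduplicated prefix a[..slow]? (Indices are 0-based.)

slow=0 fast=1: a[fast]=2≠a[slow]=1 write a[1]=2, slow++,fast++
slow=1 fast=2: a[fast]=4≠a[slow]=2 write a[2]=4, slow++,fast++
slow=2 fast=3: a[fast]=5≠a[slow]=4 write a[3]=5, slow++,fast++

slow=3, fast=4, prefix=[1, 2, 4, 5]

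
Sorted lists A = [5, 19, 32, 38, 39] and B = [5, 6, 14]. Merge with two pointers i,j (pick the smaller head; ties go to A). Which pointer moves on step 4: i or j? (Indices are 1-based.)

[i=1,j=1] A[i]=5<=B[j]=5 take 5 → i++
[i=2,j=1] A[i]=19>B[j]=5 take 5 → j++
[i=2,j=2] A[i]=19>B[j]=6 take 6 → j++
[i=2,j=3] A[i]=19>B[j]=14 take 14 → j++

j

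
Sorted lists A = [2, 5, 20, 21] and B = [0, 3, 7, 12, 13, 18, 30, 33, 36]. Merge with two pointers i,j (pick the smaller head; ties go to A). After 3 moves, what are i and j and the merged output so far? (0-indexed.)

i=1, j=2, merged so far=[0, 2, 3]

[i=0,j=0] A[i]=2>B[j]=0 take 0 → j++
[i=0,j=1] A[i]=2<=B[j]=3 take 2 → i++
[i=1,j=1] A[i]=5>B[j]=3 take 3 → j++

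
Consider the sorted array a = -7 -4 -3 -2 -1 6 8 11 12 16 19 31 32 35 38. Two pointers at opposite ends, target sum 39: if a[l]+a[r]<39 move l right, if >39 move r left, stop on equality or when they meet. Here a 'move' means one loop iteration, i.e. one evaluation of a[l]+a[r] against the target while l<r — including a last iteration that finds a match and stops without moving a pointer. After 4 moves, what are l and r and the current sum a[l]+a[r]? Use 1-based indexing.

l=5, r=15, sum=37

[1,15] -7+38=31 <39 → l++
[2,15] -4+38=34 <39 → l++
[3,15] -3+38=35 <39 → l++
[4,15] -2+38=36 <39 → l++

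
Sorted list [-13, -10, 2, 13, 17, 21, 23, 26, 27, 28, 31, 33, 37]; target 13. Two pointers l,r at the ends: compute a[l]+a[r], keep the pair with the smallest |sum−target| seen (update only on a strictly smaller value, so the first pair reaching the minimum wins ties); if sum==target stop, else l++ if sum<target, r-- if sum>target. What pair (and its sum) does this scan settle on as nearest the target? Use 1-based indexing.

pair (-13, 26) with sum 13 (|Δ|=0)

l=1 r=13: -13+37=24 d=11 *, r--
l=1 r=12: -13+33=20 d=7 *, r--
l=1 r=11: -13+31=18 d=5 *, r--
l=1 r=10: -13+28=15 d=2 *, r--
l=1 r=9: -13+27=14 d=1 *, r--
l=1 r=8: -13+26=13 d=0 *, stop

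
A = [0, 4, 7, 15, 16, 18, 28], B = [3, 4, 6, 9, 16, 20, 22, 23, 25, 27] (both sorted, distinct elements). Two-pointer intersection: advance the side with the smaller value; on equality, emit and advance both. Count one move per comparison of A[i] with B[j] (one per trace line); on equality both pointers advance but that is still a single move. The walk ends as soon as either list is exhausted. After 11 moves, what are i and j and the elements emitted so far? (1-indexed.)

i=7, j=8, emitted=[4, 16]

[i=1,j=1] 0<3 → i++
[i=2,j=1] 4>3 → j++
[i=2,j=2] 4==4 emit → i++,j++
[i=3,j=3] 7>6 → j++
[i=3,j=4] 7<9 → i++
[i=4,j=4] 15>9 → j++
[i=4,j=5] 15<16 → i++
[i=5,j=5] 16==16 emit → i++,j++
[i=6,j=6] 18<20 → i++
[i=7,j=6] 28>20 → j++
[i=7,j=7] 28>22 → j++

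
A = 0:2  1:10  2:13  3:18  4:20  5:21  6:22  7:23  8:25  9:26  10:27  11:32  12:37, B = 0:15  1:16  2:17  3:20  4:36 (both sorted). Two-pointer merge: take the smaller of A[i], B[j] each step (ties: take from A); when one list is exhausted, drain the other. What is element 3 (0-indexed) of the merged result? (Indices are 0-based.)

[i=0,j=0] A[i]=2<=B[j]=15 take 2 → i++
[i=1,j=0] A[i]=10<=B[j]=15 take 10 → i++
[i=2,j=0] A[i]=13<=B[j]=15 take 13 → i++
[i=3,j=0] A[i]=18>B[j]=15 take 15 → j++
[i=3,j=1] A[i]=18>B[j]=16 take 16 → j++
[i=3,j=2] A[i]=18>B[j]=17 take 17 → j++
[i=3,j=3] A[i]=18<=B[j]=20 take 18 → i++
[i=4,j=3] A[i]=20<=B[j]=20 take 20 → i++
[i=5,j=3] A[i]=21>B[j]=20 take 20 → j++
[i=5,j=4] A[i]=21<=B[j]=36 take 21 → i++
[i=6,j=4] A[i]=22<=B[j]=36 take 22 → i++
[i=7,j=4] A[i]=23<=B[j]=36 take 23 → i++
[i=8,j=4] A[i]=25<=B[j]=36 take 25 → i++
[i=9,j=4] A[i]=26<=B[j]=36 take 26 → i++
[i=10,j=4] A[i]=27<=B[j]=36 take 27 → i++
[i=11,j=4] A[i]=32<=B[j]=36 take 32 → i++
[i=12,j=4] A[i]=37>B[j]=36 take 36 → j++
[i=12,j=5] B done, take A[i]=37 → i++

merged[3] = 15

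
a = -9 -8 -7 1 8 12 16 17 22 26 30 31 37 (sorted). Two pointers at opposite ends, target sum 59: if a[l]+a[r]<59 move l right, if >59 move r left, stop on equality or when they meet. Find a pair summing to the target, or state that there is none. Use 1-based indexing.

[1,13] -9+37=28 <59 → l++
[2,13] -8+37=29 <59 → l++
[3,13] -7+37=30 <59 → l++
[4,13] 1+37=38 <59 → l++
[5,13] 8+37=45 <59 → l++
[6,13] 12+37=49 <59 → l++
[7,13] 16+37=53 <59 → l++
[8,13] 17+37=54 <59 → l++
[9,13] 22+37=59 → found

(22, 37)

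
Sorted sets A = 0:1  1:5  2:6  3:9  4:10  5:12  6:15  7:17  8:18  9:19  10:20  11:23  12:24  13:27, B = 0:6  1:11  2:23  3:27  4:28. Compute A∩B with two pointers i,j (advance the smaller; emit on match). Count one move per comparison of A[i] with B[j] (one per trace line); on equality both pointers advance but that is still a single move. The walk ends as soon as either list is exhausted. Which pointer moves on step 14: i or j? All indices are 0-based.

i=0 j=0: 1<6, i++
i=1 j=0: 5<6, i++
i=2 j=0: 6==6 emit, i++,j++
i=3 j=1: 9<11, i++
i=4 j=1: 10<11, i++
i=5 j=1: 12>11, j++
i=5 j=2: 12<23, i++
i=6 j=2: 15<23, i++
i=7 j=2: 17<23, i++
i=8 j=2: 18<23, i++
i=9 j=2: 19<23, i++
i=10 j=2: 20<23, i++
i=11 j=2: 23==23 emit, i++,j++
i=12 j=3: 24<27, i++

i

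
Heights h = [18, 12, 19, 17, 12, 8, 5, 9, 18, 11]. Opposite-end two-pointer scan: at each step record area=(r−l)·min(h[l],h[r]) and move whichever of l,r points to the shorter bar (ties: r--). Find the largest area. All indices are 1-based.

[1,10] min(18,11)*9=99 best=99 * → r--
[1,9] min(18,18)*8=144 best=144 * → r--
[1,8] min(18,9)*7=63 best=144 → r--
[1,7] min(18,5)*6=30 best=144 → r--
[1,6] min(18,8)*5=40 best=144 → r--
[1,5] min(18,12)*4=48 best=144 → r--
[1,4] min(18,17)*3=51 best=144 → r--
[1,3] min(18,19)*2=36 best=144 → l++
[2,3] min(12,19)*1=12 best=144 → l++

max area = 144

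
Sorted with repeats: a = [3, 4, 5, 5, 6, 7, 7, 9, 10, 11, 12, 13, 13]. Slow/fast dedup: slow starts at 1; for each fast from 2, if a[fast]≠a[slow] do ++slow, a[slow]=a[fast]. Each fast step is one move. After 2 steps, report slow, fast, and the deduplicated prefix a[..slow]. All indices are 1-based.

slow=3, fast=4, prefix=[3, 4, 5]

(s=1,f=2) a[fast]=4≠a[slow]=3 write a[2]=4 → slow++,fast++
(s=2,f=3) a[fast]=5≠a[slow]=4 write a[3]=5 → slow++,fast++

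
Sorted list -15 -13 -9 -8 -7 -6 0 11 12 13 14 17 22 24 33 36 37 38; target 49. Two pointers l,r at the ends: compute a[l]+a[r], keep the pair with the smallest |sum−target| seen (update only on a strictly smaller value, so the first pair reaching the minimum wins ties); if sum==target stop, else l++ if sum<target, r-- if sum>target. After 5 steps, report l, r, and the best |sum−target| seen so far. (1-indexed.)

l=6, r=18, best |Δ|=18

[1,18] -15+38=23 d=26 * → l++
[2,18] -13+38=25 d=24 * → l++
[3,18] -9+38=29 d=20 * → l++
[4,18] -8+38=30 d=19 * → l++
[5,18] -7+38=31 d=18 * → l++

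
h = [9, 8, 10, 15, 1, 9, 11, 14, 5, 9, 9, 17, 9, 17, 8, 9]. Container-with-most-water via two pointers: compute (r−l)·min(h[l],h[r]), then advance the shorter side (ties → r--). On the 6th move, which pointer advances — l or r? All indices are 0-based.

l

l=0 r=15: min(9,9)*15=135 best=135 *, r--
l=0 r=14: min(9,8)*14=112 best=135, r--
l=0 r=13: min(9,17)*13=117 best=135, l++
l=1 r=13: min(8,17)*12=96 best=135, l++
l=2 r=13: min(10,17)*11=110 best=135, l++
l=3 r=13: min(15,17)*10=150 best=150 *, l++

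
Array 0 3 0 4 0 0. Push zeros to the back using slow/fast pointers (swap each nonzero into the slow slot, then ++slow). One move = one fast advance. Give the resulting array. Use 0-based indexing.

[3, 4, 0, 0, 0, 0]

slow=0 fast=0: a[fast]=0, fast++
slow=0 fast=1: a[fast]=3≠0 swap→a[0]=3, slow++,fast++
slow=1 fast=2: a[fast]=0, fast++
slow=1 fast=3: a[fast]=4≠0 swap→a[1]=4, slow++,fast++
slow=2 fast=4: a[fast]=0, fast++
slow=2 fast=5: a[fast]=0, fast++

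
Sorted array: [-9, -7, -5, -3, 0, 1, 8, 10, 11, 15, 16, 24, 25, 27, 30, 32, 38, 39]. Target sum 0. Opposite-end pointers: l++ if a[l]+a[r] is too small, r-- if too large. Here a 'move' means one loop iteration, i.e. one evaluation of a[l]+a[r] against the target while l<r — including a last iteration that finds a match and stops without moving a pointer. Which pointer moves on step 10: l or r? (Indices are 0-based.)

r

[0,17] -9+39=30 >0 → r--
[0,16] -9+38=29 >0 → r--
[0,15] -9+32=23 >0 → r--
[0,14] -9+30=21 >0 → r--
[0,13] -9+27=18 >0 → r--
[0,12] -9+25=16 >0 → r--
[0,11] -9+24=15 >0 → r--
[0,10] -9+16=7 >0 → r--
[0,9] -9+15=6 >0 → r--
[0,8] -9+11=2 >0 → r--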